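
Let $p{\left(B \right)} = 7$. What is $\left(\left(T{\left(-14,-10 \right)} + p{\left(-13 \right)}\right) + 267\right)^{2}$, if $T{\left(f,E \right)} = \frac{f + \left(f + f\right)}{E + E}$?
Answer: $\frac{7623121}{100} \approx 76231.0$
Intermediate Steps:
$T{\left(f,E \right)} = \frac{3 f}{2 E}$ ($T{\left(f,E \right)} = \frac{f + 2 f}{2 E} = 3 f \frac{1}{2 E} = \frac{3 f}{2 E}$)
$\left(\left(T{\left(-14,-10 \right)} + p{\left(-13 \right)}\right) + 267\right)^{2} = \left(\left(\frac{3}{2} \left(-14\right) \frac{1}{-10} + 7\right) + 267\right)^{2} = \left(\left(\frac{3}{2} \left(-14\right) \left(- \frac{1}{10}\right) + 7\right) + 267\right)^{2} = \left(\left(\frac{21}{10} + 7\right) + 267\right)^{2} = \left(\frac{91}{10} + 267\right)^{2} = \left(\frac{2761}{10}\right)^{2} = \frac{7623121}{100}$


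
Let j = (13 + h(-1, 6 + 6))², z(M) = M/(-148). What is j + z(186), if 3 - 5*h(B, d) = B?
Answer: 349989/1850 ≈ 189.18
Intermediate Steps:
h(B, d) = ⅗ - B/5
z(M) = -M/148 (z(M) = M*(-1/148) = -M/148)
j = 4761/25 (j = (13 + (⅗ - ⅕*(-1)))² = (13 + (⅗ + ⅕))² = (13 + ⅘)² = (69/5)² = 4761/25 ≈ 190.44)
j + z(186) = 4761/25 - 1/148*186 = 4761/25 - 93/74 = 349989/1850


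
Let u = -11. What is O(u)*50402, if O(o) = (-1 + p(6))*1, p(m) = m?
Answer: 252010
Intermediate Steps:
O(o) = 5 (O(o) = (-1 + 6)*1 = 5*1 = 5)
O(u)*50402 = 5*50402 = 252010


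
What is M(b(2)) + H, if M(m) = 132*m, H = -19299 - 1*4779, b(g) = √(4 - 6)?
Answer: -24078 + 132*I*√2 ≈ -24078.0 + 186.68*I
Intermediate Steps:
b(g) = I*√2 (b(g) = √(-2) = I*√2)
H = -24078 (H = -19299 - 4779 = -24078)
M(b(2)) + H = 132*(I*√2) - 24078 = 132*I*√2 - 24078 = -24078 + 132*I*√2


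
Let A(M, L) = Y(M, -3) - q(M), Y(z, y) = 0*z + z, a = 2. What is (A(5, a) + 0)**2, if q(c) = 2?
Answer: 9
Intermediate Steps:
Y(z, y) = z (Y(z, y) = 0 + z = z)
A(M, L) = -2 + M (A(M, L) = M - 1*2 = M - 2 = -2 + M)
(A(5, a) + 0)**2 = ((-2 + 5) + 0)**2 = (3 + 0)**2 = 3**2 = 9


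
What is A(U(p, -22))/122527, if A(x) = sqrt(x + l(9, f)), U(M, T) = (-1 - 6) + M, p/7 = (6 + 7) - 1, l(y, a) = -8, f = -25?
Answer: sqrt(69)/122527 ≈ 6.7794e-5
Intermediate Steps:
p = 84 (p = 7*((6 + 7) - 1) = 7*(13 - 1) = 7*12 = 84)
U(M, T) = -7 + M
A(x) = sqrt(-8 + x) (A(x) = sqrt(x - 8) = sqrt(-8 + x))
A(U(p, -22))/122527 = sqrt(-8 + (-7 + 84))/122527 = sqrt(-8 + 77)*(1/122527) = sqrt(69)*(1/122527) = sqrt(69)/122527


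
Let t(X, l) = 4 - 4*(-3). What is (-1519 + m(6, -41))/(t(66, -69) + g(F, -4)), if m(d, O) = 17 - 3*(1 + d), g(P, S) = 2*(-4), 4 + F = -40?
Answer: -1523/8 ≈ -190.38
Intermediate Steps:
F = -44 (F = -4 - 40 = -44)
t(X, l) = 16 (t(X, l) = 4 + 12 = 16)
g(P, S) = -8
m(d, O) = 14 - 3*d (m(d, O) = 17 + (-3 - 3*d) = 14 - 3*d)
(-1519 + m(6, -41))/(t(66, -69) + g(F, -4)) = (-1519 + (14 - 3*6))/(16 - 8) = (-1519 + (14 - 18))/8 = (-1519 - 4)*(1/8) = -1523*1/8 = -1523/8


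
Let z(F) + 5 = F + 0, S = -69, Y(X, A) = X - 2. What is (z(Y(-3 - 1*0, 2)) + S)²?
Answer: 6241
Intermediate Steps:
Y(X, A) = -2 + X
z(F) = -5 + F (z(F) = -5 + (F + 0) = -5 + F)
(z(Y(-3 - 1*0, 2)) + S)² = ((-5 + (-2 + (-3 - 1*0))) - 69)² = ((-5 + (-2 + (-3 + 0))) - 69)² = ((-5 + (-2 - 3)) - 69)² = ((-5 - 5) - 69)² = (-10 - 69)² = (-79)² = 6241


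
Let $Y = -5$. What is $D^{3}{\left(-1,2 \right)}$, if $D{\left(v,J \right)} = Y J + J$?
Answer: $-512$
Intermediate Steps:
$D{\left(v,J \right)} = - 4 J$ ($D{\left(v,J \right)} = - 5 J + J = - 4 J$)
$D^{3}{\left(-1,2 \right)} = \left(\left(-4\right) 2\right)^{3} = \left(-8\right)^{3} = -512$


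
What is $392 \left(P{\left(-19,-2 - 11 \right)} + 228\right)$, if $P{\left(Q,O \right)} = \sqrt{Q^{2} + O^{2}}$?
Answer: $89376 + 392 \sqrt{530} \approx 98401.0$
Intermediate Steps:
$P{\left(Q,O \right)} = \sqrt{O^{2} + Q^{2}}$
$392 \left(P{\left(-19,-2 - 11 \right)} + 228\right) = 392 \left(\sqrt{\left(-2 - 11\right)^{2} + \left(-19\right)^{2}} + 228\right) = 392 \left(\sqrt{\left(-13\right)^{2} + 361} + 228\right) = 392 \left(\sqrt{169 + 361} + 228\right) = 392 \left(\sqrt{530} + 228\right) = 392 \left(228 + \sqrt{530}\right) = 89376 + 392 \sqrt{530}$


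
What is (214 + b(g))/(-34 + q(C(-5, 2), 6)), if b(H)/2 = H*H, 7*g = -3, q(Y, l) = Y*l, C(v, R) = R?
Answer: -5252/539 ≈ -9.7440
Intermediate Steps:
g = -3/7 (g = (⅐)*(-3) = -3/7 ≈ -0.42857)
b(H) = 2*H² (b(H) = 2*(H*H) = 2*H²)
(214 + b(g))/(-34 + q(C(-5, 2), 6)) = (214 + 2*(-3/7)²)/(-34 + 2*6) = (214 + 2*(9/49))/(-34 + 12) = (214 + 18/49)/(-22) = (10504/49)*(-1/22) = -5252/539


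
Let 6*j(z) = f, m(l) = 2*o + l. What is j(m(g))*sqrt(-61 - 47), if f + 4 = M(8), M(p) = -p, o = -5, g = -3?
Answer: -12*I*sqrt(3) ≈ -20.785*I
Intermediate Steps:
m(l) = -10 + l (m(l) = 2*(-5) + l = -10 + l)
f = -12 (f = -4 - 1*8 = -4 - 8 = -12)
j(z) = -2 (j(z) = (1/6)*(-12) = -2)
j(m(g))*sqrt(-61 - 47) = -2*sqrt(-61 - 47) = -12*I*sqrt(3)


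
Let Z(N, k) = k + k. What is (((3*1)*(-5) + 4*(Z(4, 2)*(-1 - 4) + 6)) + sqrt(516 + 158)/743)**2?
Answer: (52753 - sqrt(674))**2/552049 ≈ 5036.0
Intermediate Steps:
Z(N, k) = 2*k
(((3*1)*(-5) + 4*(Z(4, 2)*(-1 - 4) + 6)) + sqrt(516 + 158)/743)**2 = (((3*1)*(-5) + 4*((2*2)*(-1 - 4) + 6)) + sqrt(516 + 158)/743)**2 = ((3*(-5) + 4*(4*(-5) + 6)) + sqrt(674)*(1/743))**2 = ((-15 + 4*(-20 + 6)) + sqrt(674)/743)**2 = ((-15 + 4*(-14)) + sqrt(674)/743)**2 = ((-15 - 56) + sqrt(674)/743)**2 = (-71 + sqrt(674)/743)**2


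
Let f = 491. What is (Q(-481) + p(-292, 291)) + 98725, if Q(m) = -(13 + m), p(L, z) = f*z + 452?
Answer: 242526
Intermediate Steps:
p(L, z) = 452 + 491*z (p(L, z) = 491*z + 452 = 452 + 491*z)
Q(m) = -13 - m
(Q(-481) + p(-292, 291)) + 98725 = ((-13 - 1*(-481)) + (452 + 491*291)) + 98725 = ((-13 + 481) + (452 + 142881)) + 98725 = (468 + 143333) + 98725 = 143801 + 98725 = 242526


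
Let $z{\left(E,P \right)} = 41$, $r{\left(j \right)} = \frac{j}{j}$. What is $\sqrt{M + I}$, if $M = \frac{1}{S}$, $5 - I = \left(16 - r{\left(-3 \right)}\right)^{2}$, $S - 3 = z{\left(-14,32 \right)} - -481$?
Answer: $\frac{i \sqrt{2425479}}{105} \approx 14.832 i$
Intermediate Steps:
$r{\left(j \right)} = 1$
$S = 525$ ($S = 3 + \left(41 - -481\right) = 3 + \left(41 + 481\right) = 3 + 522 = 525$)
$I = -220$ ($I = 5 - \left(16 - 1\right)^{2} = 5 - 15^{2} = 5 - 225 = -220$)
$M = \frac{1}{525} \approx 0.0019048$
$\sqrt{M + I} = \sqrt{\frac{1}{525} - 220} = \sqrt{- \frac{115499}{525}} = \frac{i \sqrt{2425479}}{105}$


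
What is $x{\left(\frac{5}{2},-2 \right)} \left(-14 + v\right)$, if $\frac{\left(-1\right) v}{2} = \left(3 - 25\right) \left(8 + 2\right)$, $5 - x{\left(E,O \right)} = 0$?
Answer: $2130$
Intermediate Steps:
$x{\left(E,O \right)} = 5$ ($x{\left(E,O \right)} = 5 - 0 = 5 + 0 = 5$)
$v = 440$ ($v = - 2 \left(3 - 25\right) \left(8 + 2\right) = - 2 \left(\left(-22\right) 10\right) = \left(-2\right) \left(-220\right) = 440$)
$x{\left(\frac{5}{2},-2 \right)} \left(-14 + v\right) = 5 \left(-14 + 440\right) = 5 \cdot 426 = 2130$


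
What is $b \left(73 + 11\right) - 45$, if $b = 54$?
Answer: $4491$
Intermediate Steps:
$b \left(73 + 11\right) - 45 = 54 \left(73 + 11\right) - 45 = 54 \cdot 84 - 45 = 4536 - 45 = 4491$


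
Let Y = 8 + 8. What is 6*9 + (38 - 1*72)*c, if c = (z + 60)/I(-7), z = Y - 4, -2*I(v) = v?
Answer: -4518/7 ≈ -645.43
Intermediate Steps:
Y = 16
I(v) = -v/2
z = 12 (z = 16 - 4 = 12)
c = 144/7 (c = (12 + 60)/((-½*(-7))) = 72/(7/2) = 72*(2/7) = 144/7 ≈ 20.571)
6*9 + (38 - 1*72)*c = 6*9 + (38 - 1*72)*(144/7) = 54 + (38 - 72)*(144/7) = 54 - 34*144/7 = 54 - 4896/7 = -4518/7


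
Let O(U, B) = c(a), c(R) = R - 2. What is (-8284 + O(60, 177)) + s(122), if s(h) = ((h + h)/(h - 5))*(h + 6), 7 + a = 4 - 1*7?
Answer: -939400/117 ≈ -8029.1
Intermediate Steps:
a = -10 (a = -7 + (4 - 1*7) = -7 + (4 - 7) = -7 - 3 = -10)
c(R) = -2 + R
O(U, B) = -12 (O(U, B) = -2 - 10 = -12)
s(h) = 2*h*(6 + h)/(-5 + h) (s(h) = ((2*h)/(-5 + h))*(6 + h) = (2*h/(-5 + h))*(6 + h) = 2*h*(6 + h)/(-5 + h))
(-8284 + O(60, 177)) + s(122) = (-8284 - 12) + 2*122*(6 + 122)/(-5 + 122) = -8296 + 2*122*128/117 = -8296 + 2*122*(1/117)*128 = -8296 + 31232/117 = -939400/117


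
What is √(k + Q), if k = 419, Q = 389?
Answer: 2*√202 ≈ 28.425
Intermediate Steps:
√(k + Q) = √(419 + 389) = √808 = 2*√202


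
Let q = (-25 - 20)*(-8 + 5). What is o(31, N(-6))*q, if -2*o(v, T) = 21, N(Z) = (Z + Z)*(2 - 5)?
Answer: -2835/2 ≈ -1417.5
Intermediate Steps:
N(Z) = -6*Z (N(Z) = (2*Z)*(-3) = -6*Z)
o(v, T) = -21/2 (o(v, T) = -½*21 = -21/2)
q = 135 (q = -45*(-3) = 135)
o(31, N(-6))*q = -21/2*135 = -2835/2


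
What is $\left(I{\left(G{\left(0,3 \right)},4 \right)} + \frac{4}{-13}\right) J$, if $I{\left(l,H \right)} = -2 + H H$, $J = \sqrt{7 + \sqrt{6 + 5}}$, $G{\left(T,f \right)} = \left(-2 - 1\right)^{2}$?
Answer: $\frac{178 \sqrt{7 + \sqrt{11}}}{13} \approx 43.979$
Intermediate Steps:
$G{\left(T,f \right)} = 9$ ($G{\left(T,f \right)} = \left(-3\right)^{2} = 9$)
$J = \sqrt{7 + \sqrt{11}} \approx 3.212$
$I{\left(l,H \right)} = -2 + H^{2}$
$\left(I{\left(G{\left(0,3 \right)},4 \right)} + \frac{4}{-13}\right) J = \left(\left(-2 + 4^{2}\right) + \frac{4}{-13}\right) \sqrt{7 + \sqrt{11}} = \left(\left(-2 + 16\right) + 4 \left(- \frac{1}{13}\right)\right) \sqrt{7 + \sqrt{11}} = \left(14 - \frac{4}{13}\right) \sqrt{7 + \sqrt{11}} = \frac{178 \sqrt{7 + \sqrt{11}}}{13}$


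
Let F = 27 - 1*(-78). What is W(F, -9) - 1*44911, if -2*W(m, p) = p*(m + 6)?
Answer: -88823/2 ≈ -44412.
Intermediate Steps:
F = 105 (F = 27 + 78 = 105)
W(m, p) = -p*(6 + m)/2 (W(m, p) = -p*(m + 6)/2 = -p*(6 + m)/2)
W(F, -9) - 1*44911 = -1/2*(-9)*(6 + 105) - 1*44911 = -1/2*(-9)*111 - 44911 = 999/2 - 44911 = -88823/2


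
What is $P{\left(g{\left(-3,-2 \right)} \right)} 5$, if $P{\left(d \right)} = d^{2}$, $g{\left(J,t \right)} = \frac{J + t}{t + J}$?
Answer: $5$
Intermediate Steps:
$g{\left(J,t \right)} = 1$ ($g{\left(J,t \right)} = \frac{J + t}{J + t} = 1$)
$P{\left(g{\left(-3,-2 \right)} \right)} 5 = 1^{2} \cdot 5 = 1 \cdot 5 = 5$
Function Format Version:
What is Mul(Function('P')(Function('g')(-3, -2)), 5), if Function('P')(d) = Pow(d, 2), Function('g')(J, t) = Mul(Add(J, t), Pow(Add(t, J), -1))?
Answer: 5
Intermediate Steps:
Function('g')(J, t) = 1 (Function('g')(J, t) = Mul(Add(J, t), Pow(Add(J, t), -1)) = 1)
Mul(Function('P')(Function('g')(-3, -2)), 5) = Mul(Pow(1, 2), 5) = Mul(1, 5) = 5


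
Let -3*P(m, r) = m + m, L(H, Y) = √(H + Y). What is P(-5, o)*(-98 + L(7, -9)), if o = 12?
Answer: -980/3 + 10*I*√2/3 ≈ -326.67 + 4.714*I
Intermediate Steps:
P(m, r) = -2*m/3 (P(m, r) = -(m + m)/3 = -2*m/3)
P(-5, o)*(-98 + L(7, -9)) = (-⅔*(-5))*(-98 + √(7 - 9)) = 10*(-98 + √(-2))/3 = 10*(-98 + I*√2)/3 = -980/3 + 10*I*√2/3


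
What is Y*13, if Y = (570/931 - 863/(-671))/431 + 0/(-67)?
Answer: 811421/14170849 ≈ 0.057260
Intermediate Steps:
Y = 62417/14170849 (Y = (570*(1/931) - 863*(-1/671))*(1/431) + 0*(-1/67) = (30/49 + 863/671)*(1/431) + 0 = (62417/32879)*(1/431) + 0 = 62417/14170849 + 0 = 62417/14170849 ≈ 0.0044046)
Y*13 = (62417/14170849)*13 = 811421/14170849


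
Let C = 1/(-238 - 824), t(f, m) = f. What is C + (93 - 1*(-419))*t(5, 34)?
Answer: 2718719/1062 ≈ 2560.0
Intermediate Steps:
C = -1/1062 (C = 1/(-1062) = -1/1062 ≈ -0.00094162)
C + (93 - 1*(-419))*t(5, 34) = -1/1062 + (93 - 1*(-419))*5 = -1/1062 + (93 + 419)*5 = -1/1062 + 512*5 = -1/1062 + 2560 = 2718719/1062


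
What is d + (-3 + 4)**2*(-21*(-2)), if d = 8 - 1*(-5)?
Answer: 55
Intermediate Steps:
d = 13 (d = 8 + 5 = 13)
d + (-3 + 4)**2*(-21*(-2)) = 13 + (-3 + 4)**2*(-21*(-2)) = 13 + 1**2*42 = 13 + 1*42 = 13 + 42 = 55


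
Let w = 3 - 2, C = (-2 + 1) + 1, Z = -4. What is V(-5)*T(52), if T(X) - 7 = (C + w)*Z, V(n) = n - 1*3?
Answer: -24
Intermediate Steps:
V(n) = -3 + n (V(n) = n - 3 = -3 + n)
C = 0 (C = -1 + 1 = 0)
w = 1
T(X) = 3 (T(X) = 7 + (0 + 1)*(-4) = 7 + 1*(-4) = 7 - 4 = 3)
V(-5)*T(52) = (-3 - 5)*3 = -8*3 = -24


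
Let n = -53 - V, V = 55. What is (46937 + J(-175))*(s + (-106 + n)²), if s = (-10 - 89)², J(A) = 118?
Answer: 2616116835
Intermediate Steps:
n = -108 (n = -53 - 1*55 = -53 - 55 = -108)
s = 9801 (s = (-99)² = 9801)
(46937 + J(-175))*(s + (-106 + n)²) = (46937 + 118)*(9801 + (-106 - 108)²) = 47055*(9801 + (-214)²) = 47055*(9801 + 45796) = 47055*55597 = 2616116835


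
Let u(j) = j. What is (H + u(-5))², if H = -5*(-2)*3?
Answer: 625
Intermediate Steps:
H = 30 (H = 10*3 = 30)
(H + u(-5))² = (30 - 5)² = 25² = 625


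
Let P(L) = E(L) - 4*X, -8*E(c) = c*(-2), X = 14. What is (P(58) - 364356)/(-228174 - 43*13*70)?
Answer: 728795/534608 ≈ 1.3632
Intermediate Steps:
E(c) = c/4 (E(c) = -c*(-2)/8 = -(-1)*c/4 = c/4)
P(L) = -56 + L/4 (P(L) = L/4 - 4*14 = L/4 - 56 = -56 + L/4)
(P(58) - 364356)/(-228174 - 43*13*70) = ((-56 + (¼)*58) - 364356)/(-228174 - 43*13*70) = ((-56 + 29/2) - 364356)/(-228174 - 559*70) = (-83/2 - 364356)/(-228174 - 39130) = -728795/2/(-267304) = -728795/2*(-1/267304) = 728795/534608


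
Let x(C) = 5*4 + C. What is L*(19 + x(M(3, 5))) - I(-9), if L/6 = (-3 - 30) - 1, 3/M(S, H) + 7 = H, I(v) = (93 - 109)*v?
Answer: -7794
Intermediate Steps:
I(v) = -16*v
M(S, H) = 3/(-7 + H)
x(C) = 20 + C
L = -204 (L = 6*((-3 - 30) - 1) = 6*(-33 - 1) = 6*(-34) = -204)
L*(19 + x(M(3, 5))) - I(-9) = -204*(19 + (20 + 3/(-7 + 5))) - (-16)*(-9) = -204*(19 + (20 + 3/(-2))) - 1*144 = -204*(19 + (20 + 3*(-½))) - 144 = -204*(19 + (20 - 3/2)) - 144 = -204*(19 + 37/2) - 144 = -204*75/2 - 144 = -7650 - 144 = -7794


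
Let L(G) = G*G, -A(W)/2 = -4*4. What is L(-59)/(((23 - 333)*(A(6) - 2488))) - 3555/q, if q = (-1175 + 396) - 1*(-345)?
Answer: 43679767/5329520 ≈ 8.1958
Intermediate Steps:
A(W) = 32 (A(W) = -(-8)*4 = -2*(-16) = 32)
L(G) = G²
q = -434 (q = -779 + 345 = -434)
L(-59)/(((23 - 333)*(A(6) - 2488))) - 3555/q = (-59)²/(((23 - 333)*(32 - 2488))) - 3555/(-434) = 3481/((-310*(-2456))) - 3555*(-1/434) = 3481/761360 + 3555/434 = 43679767/5329520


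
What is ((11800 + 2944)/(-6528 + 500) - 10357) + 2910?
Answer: -11226315/1507 ≈ -7449.4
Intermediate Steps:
((11800 + 2944)/(-6528 + 500) - 10357) + 2910 = (14744/(-6028) - 10357) + 2910 = (14744*(-1/6028) - 10357) + 2910 = (-3686/1507 - 10357) + 2910 = -15611685/1507 + 2910 = -11226315/1507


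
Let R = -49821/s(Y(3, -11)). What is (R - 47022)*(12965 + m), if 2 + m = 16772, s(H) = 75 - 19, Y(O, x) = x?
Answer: -79780580955/56 ≈ -1.4247e+9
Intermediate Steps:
s(H) = 56
m = 16770 (m = -2 + 16772 = 16770)
R = -49821/56 ≈ -889.66
(R - 47022)*(12965 + m) = (-49821/56 - 47022)*(12965 + 16770) = -2683053/56*29735 = -79780580955/56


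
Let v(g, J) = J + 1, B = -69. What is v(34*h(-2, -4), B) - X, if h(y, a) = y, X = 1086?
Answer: -1154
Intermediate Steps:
v(g, J) = 1 + J
v(34*h(-2, -4), B) - X = (1 - 69) - 1*1086 = -68 - 1086 = -1154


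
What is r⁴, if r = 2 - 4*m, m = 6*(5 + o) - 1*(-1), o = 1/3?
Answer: 285610000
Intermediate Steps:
o = ⅓ ≈ 0.33333
m = 33 (m = 6*(5 + ⅓) - 1*(-1) = 6*(16/3) + 1 = 32 + 1 = 33)
r = -130 (r = 2 - 4*33 = 2 - 132 = -130)
r⁴ = (-130)⁴ = 285610000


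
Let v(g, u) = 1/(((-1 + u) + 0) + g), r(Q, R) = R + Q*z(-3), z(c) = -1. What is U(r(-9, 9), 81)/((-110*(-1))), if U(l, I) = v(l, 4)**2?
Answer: 1/48510 ≈ 2.0614e-5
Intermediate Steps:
r(Q, R) = R - Q (r(Q, R) = R + Q*(-1) = R - Q)
v(g, u) = 1/(-1 + g + u) (v(g, u) = 1/((-1 + u) + g) = 1/(-1 + g + u))
U(l, I) = (3 + l)**(-2) (U(l, I) = (1/(-1 + l + 4))**2 = (1/(3 + l))**2 = (3 + l)**(-2))
U(r(-9, 9), 81)/((-110*(-1))) = 1/((3 + (9 - 1*(-9)))**2*((-110*(-1)))) = 1/((3 + (9 + 9))**2*110) = (1/110)/(3 + 18)**2 = (1/110)/21**2 = (1/441)*(1/110) = 1/48510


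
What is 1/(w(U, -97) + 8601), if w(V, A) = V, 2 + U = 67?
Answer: 1/8666 ≈ 0.00011539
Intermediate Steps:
U = 65 (U = -2 + 67 = 65)
1/(w(U, -97) + 8601) = 1/(65 + 8601) = 1/8666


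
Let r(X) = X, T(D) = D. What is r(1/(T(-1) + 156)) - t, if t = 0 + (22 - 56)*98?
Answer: 516461/155 ≈ 3332.0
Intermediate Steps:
t = -3332 (t = 0 - 34*98 = 0 - 3332 = -3332)
r(1/(T(-1) + 156)) - t = 1/(-1 + 156) - 1*(-3332) = 1/155 + 3332 = 516461/155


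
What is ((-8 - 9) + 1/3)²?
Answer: 2500/9 ≈ 277.78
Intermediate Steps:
((-8 - 9) + 1/3)² = (-17 + ⅓)² = (-50/3)² = 2500/9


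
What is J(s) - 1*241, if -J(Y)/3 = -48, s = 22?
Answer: -97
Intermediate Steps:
J(Y) = 144 (J(Y) = -3*(-48) = 144)
J(s) - 1*241 = 144 - 1*241 = 144 - 241 = -97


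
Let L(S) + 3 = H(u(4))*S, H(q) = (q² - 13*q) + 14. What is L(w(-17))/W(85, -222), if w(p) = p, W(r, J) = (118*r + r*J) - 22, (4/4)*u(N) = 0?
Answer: 241/8862 ≈ 0.027195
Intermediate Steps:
u(N) = 0
H(q) = 14 + q² - 13*q
W(r, J) = -22 + 118*r + J*r (W(r, J) = (118*r + J*r) - 22 = -22 + 118*r + J*r)
L(S) = -3 + 14*S (L(S) = -3 + (14 + 0² - 13*0)*S = -3 + (14 + 0 + 0)*S = -3 + 14*S)
L(w(-17))/W(85, -222) = (-3 + 14*(-17))/(-22 + 118*85 - 222*85) = (-3 - 238)/(-22 + 10030 - 18870) = -241/(-8862) = -241*(-1/8862) = 241/8862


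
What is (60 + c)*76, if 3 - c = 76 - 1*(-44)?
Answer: -4332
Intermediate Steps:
c = -117 (c = 3 - (76 - 1*(-44)) = 3 - (76 + 44) = 3 - 1*120 = 3 - 120 = -117)
(60 + c)*76 = (60 - 117)*76 = -57*76 = -4332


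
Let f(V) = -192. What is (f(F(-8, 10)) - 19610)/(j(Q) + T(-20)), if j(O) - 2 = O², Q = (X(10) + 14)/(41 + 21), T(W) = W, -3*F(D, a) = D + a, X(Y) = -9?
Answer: 76118888/69167 ≈ 1100.5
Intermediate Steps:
F(D, a) = -D/3 - a/3 (F(D, a) = -(D + a)/3 = -D/3 - a/3)
Q = 5/62 (Q = (-9 + 14)/(41 + 21) = 5/62 ≈ 0.080645)
j(O) = 2 + O²
(f(F(-8, 10)) - 19610)/(j(Q) + T(-20)) = (-192 - 19610)/((2 + (5/62)²) - 20) = -19802/((2 + 25/3844) - 20) = -19802/(7713/3844 - 20) = -19802/(-69167/3844) = -19802*(-3844/69167) = 76118888/69167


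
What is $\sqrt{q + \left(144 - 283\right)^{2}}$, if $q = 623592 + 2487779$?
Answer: $2 \sqrt{782673} \approx 1769.4$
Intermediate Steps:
$q = 3111371$
$\sqrt{q + \left(144 - 283\right)^{2}} = \sqrt{3111371 + \left(144 - 283\right)^{2}} = \sqrt{3111371 + \left(-139\right)^{2}} = \sqrt{3111371 + 19321} = \sqrt{3130692} = 2 \sqrt{782673}$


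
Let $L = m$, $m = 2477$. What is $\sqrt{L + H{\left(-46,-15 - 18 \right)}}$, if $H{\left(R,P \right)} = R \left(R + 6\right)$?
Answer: $\sqrt{4317} \approx 65.704$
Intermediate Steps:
$H{\left(R,P \right)} = R \left(6 + R\right)$
$L = 2477$
$\sqrt{L + H{\left(-46,-15 - 18 \right)}} = \sqrt{2477 - 46 \left(6 - 46\right)} = \sqrt{2477 - -1840} = \sqrt{2477 + 1840} = \sqrt{4317}$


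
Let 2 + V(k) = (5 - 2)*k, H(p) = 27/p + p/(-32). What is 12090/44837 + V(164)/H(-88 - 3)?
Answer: 4928206930/25581233 ≈ 192.65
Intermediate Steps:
H(p) = 27/p - p/32 (H(p) = 27/p + p*(-1/32) = 27/p - p/32)
V(k) = -2 + 3*k (V(k) = -2 + (5 - 2)*k = -2 + 3*k)
12090/44837 + V(164)/H(-88 - 3) = 12090/44837 + (-2 + 3*164)/(27/(-88 - 3) - (-88 - 3)/32) = 12090*(1/44837) + (-2 + 492)/(27/(-91) - 1/32*(-91)) = 930/3449 + 490/(27*(-1/91) + 91/32) = 930/3449 + 490/(-27/91 + 91/32) = 930/3449 + 490/(7417/2912) = 930/3449 + 490*(2912/7417) = 930/3449 + 1426880/7417 = 4928206930/25581233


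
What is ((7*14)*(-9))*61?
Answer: -53802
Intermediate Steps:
((7*14)*(-9))*61 = (98*(-9))*61 = -882*61 = -53802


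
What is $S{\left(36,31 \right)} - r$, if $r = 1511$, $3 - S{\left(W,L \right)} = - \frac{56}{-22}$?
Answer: $- \frac{16616}{11} \approx -1510.5$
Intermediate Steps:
$S{\left(W,L \right)} = \frac{5}{11}$ ($S{\left(W,L \right)} = 3 - - \frac{56}{-22} = 3 - \left(-56\right) \left(- \frac{1}{22}\right) = 3 - \frac{28}{11} = \frac{5}{11}$)
$S{\left(36,31 \right)} - r = \frac{5}{11} - 1511 = - \frac{16616}{11}$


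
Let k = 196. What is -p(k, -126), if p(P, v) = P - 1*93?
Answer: -103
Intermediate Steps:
p(P, v) = -93 + P (p(P, v) = P - 93 = -93 + P)
-p(k, -126) = -(-93 + 196) = -1*103 = -103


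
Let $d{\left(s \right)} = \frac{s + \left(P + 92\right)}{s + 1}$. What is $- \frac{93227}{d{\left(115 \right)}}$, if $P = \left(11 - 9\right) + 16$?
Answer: $- \frac{10814332}{225} \approx -48064.0$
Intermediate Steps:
$P = 18$ ($P = 2 + 16 = 18$)
$d{\left(s \right)} = \frac{110 + s}{1 + s}$ ($d{\left(s \right)} = \frac{s + \left(18 + 92\right)}{s + 1} = \frac{s + 110}{1 + s} = \frac{110 + s}{1 + s}$)
$- \frac{93227}{d{\left(115 \right)}} = - \frac{93227}{\frac{1}{1 + 115} \left(110 + 115\right)} = - \frac{93227}{\frac{1}{116} \cdot 225} = - \frac{93227}{\frac{225}{116}} = \left(-93227\right) \frac{116}{225} = - \frac{10814332}{225}$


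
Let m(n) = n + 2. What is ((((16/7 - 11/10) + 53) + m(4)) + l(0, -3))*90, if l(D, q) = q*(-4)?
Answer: 45477/7 ≈ 6496.7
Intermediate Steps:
l(D, q) = -4*q
m(n) = 2 + n
((((16/7 - 11/10) + 53) + m(4)) + l(0, -3))*90 = ((((16/7 - 11/10) + 53) + (2 + 4)) - 4*(-3))*90 = ((((16*(⅐) - 11*⅒) + 53) + 6) + 12)*90 = ((((16/7 - 11/10) + 53) + 6) + 12)*90 = (((83/70 + 53) + 6) + 12)*90 = ((3793/70 + 6) + 12)*90 = (4213/70 + 12)*90 = (5053/70)*90 = 45477/7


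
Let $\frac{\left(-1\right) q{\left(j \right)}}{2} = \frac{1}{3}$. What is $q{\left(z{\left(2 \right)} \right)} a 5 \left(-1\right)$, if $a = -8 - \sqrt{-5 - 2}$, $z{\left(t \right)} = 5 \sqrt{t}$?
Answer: $- \frac{80}{3} - \frac{10 i \sqrt{7}}{3} \approx -26.667 - 8.8192 i$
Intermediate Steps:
$a = -8 - i \sqrt{7}$ ($a = -8 - \sqrt{-7} = -8 - i \sqrt{7} \approx -8.0 - 2.6458 i$)
$q{\left(j \right)} = - \frac{2}{3}$
$q{\left(z{\left(2 \right)} \right)} a 5 \left(-1\right) = - \frac{2 \left(-8 - i \sqrt{7}\right)}{3} \cdot 5 \left(-1\right) = \left(\frac{16}{3} + \frac{2 i \sqrt{7}}{3}\right) \left(-5\right) = - \frac{80}{3} - \frac{10 i \sqrt{7}}{3}$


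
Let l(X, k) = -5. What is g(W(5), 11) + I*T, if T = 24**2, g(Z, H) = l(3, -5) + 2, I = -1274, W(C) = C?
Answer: -733827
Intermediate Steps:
g(Z, H) = -3 (g(Z, H) = -5 + 2 = -3)
T = 576
g(W(5), 11) + I*T = -3 - 1274*576 = -3 - 733824 = -733827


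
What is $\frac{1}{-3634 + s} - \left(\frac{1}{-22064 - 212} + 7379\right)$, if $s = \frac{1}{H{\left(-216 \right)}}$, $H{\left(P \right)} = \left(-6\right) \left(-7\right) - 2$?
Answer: $- \frac{23893328808517}{3238017084} \approx -7379.0$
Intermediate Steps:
$H{\left(P \right)} = 40$ ($H{\left(P \right)} = 42 - 2 = 40$)
$s = \frac{1}{40} \approx 0.025$
$\frac{1}{-3634 + s} - \left(\frac{1}{-22064 - 212} + 7379\right) = \frac{1}{-3634 + \frac{1}{40}} - \left(\frac{1}{-22064 - 212} + 7379\right) = \frac{1}{- \frac{145359}{40}} - \left(\frac{1}{-22276} + 7379\right) = - \frac{40}{145359} - \left(- \frac{1}{22276} + 7379\right) = - \frac{40}{145359} - \frac{164374603}{22276} = - \frac{23893328808517}{3238017084}$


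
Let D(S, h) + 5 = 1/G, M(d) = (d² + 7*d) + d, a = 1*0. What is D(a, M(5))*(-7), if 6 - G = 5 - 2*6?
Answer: 448/13 ≈ 34.462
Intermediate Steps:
a = 0
M(d) = d² + 8*d
G = 13 (G = 6 - (5 - 2*6) = 6 - (5 - 12) = 6 - 1*(-7) = 6 + 7 = 13)
D(S, h) = -64/13 (D(S, h) = -5 + 1/13 = -64/13)
D(a, M(5))*(-7) = -64/13*(-7) = 448/13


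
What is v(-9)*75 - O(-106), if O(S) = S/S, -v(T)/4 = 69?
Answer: -20701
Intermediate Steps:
v(T) = -276 (v(T) = -4*69 = -276)
O(S) = 1
v(-9)*75 - O(-106) = -276*75 - 1*1 = -20700 - 1 = -20701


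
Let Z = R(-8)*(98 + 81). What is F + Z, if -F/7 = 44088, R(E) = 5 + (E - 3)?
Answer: -309690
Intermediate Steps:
R(E) = 2 + E (R(E) = 5 + (-3 + E) = 2 + E)
F = -308616 (F = -7*44088 = -308616)
Z = -1074 (Z = (2 - 8)*(98 + 81) = -6*179 = -1074)
F + Z = -308616 - 1074 = -309690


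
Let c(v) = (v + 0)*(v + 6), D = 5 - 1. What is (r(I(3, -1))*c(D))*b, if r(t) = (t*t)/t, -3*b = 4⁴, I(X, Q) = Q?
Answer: 10240/3 ≈ 3413.3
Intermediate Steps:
D = 4
c(v) = v*(6 + v)
b = -256/3 (b = -⅓*4⁴ = -⅓*256 = -256/3 ≈ -85.333)
r(t) = t (r(t) = t²/t = t)
(r(I(3, -1))*c(D))*b = -4*(6 + 4)*(-256/3) = -4*10*(-256/3) = -1*40*(-256/3) = -40*(-256/3) = 10240/3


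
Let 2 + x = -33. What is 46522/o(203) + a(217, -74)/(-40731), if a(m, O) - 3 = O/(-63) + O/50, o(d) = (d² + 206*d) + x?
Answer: 71049898181/126763018200 ≈ 0.56049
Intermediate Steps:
x = -35 (x = -2 - 33 = -35)
o(d) = -35 + d² + 206*d (o(d) = (d² + 206*d) - 35 = -35 + d² + 206*d)
a(m, O) = 3 + 13*O/3150 (a(m, O) = 3 + (O/(-63) + O/50) = 3 + (O*(-1/63) + O*(1/50)) = 3 + (-O/63 + O/50) = 3 + 13*O/3150)
46522/o(203) + a(217, -74)/(-40731) = 46522/(-35 + 203² + 206*203) + (3 + (13/3150)*(-74))/(-40731) = 46522/(-35 + 41209 + 41818) + (3 - 481/1575)*(-1/40731) = 46522/82992 + (4244/1575)*(-1/40731) = 46522*(1/82992) - 4244/64151325 = 3323/5928 - 4244/64151325 = 71049898181/126763018200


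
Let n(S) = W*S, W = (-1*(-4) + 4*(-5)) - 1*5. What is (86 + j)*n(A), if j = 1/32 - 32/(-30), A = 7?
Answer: -2048543/160 ≈ -12803.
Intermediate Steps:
W = -21 (W = (4 - 20) - 5 = -16 - 5 = -21)
n(S) = -21*S
j = 527/480 (j = 1*(1/32) - 32*(-1/30) = 1/32 + 16/15 = 527/480 ≈ 1.0979)
(86 + j)*n(A) = (86 + 527/480)*(-21*7) = (41807/480)*(-147) = -2048543/160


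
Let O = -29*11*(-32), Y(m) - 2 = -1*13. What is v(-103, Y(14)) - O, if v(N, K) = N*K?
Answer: -9075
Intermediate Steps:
Y(m) = -11 (Y(m) = 2 - 1*13 = 2 - 13 = -11)
v(N, K) = K*N
O = 10208 (O = -319*(-32) = 10208)
v(-103, Y(14)) - O = -11*(-103) - 1*10208 = 1133 - 10208 = -9075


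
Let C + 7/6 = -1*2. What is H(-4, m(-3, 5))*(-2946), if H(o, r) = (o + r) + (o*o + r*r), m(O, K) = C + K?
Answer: -303929/6 ≈ -50655.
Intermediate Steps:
C = -19/6 (C = -7/6 - 1*2 = -7/6 - 2 = -19/6 ≈ -3.1667)
m(O, K) = -19/6 + K
H(o, r) = o + r + o² + r² (H(o, r) = (o + r) + (o² + r²) = o + r + o² + r²)
H(-4, m(-3, 5))*(-2946) = (-4 + (-19/6 + 5) + (-4)² + (-19/6 + 5)²)*(-2946) = (-4 + 11/6 + 16 + (11/6)²)*(-2946) = (-4 + 11/6 + 16 + 121/36)*(-2946) = (619/36)*(-2946) = -303929/6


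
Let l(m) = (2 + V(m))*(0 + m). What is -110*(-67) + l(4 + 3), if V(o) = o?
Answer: 7433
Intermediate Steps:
l(m) = m*(2 + m) (l(m) = (2 + m)*(0 + m) = (2 + m)*m = m*(2 + m))
-110*(-67) + l(4 + 3) = -110*(-67) + (4 + 3)*(2 + (4 + 3)) = 7370 + 7*(2 + 7) = 7370 + 7*9 = 7370 + 63 = 7433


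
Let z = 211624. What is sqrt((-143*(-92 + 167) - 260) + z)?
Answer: sqrt(200639) ≈ 447.93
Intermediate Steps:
sqrt((-143*(-92 + 167) - 260) + z) = sqrt((-143*(-92 + 167) - 260) + 211624) = sqrt((-143*75 - 260) + 211624) = sqrt((-10725 - 260) + 211624) = sqrt(-10985 + 211624) = sqrt(200639)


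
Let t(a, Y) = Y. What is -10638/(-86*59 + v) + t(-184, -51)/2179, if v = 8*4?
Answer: 11461530/5493259 ≈ 2.0865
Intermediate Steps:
v = 32
-10638/(-86*59 + v) + t(-184, -51)/2179 = -10638/(-86*59 + 32) - 51/2179 = -10638/(-5074 + 32) - 51*1/2179 = -10638/(-5042) - 51/2179 = -10638*(-1/5042) - 51/2179 = 5319/2521 - 51/2179 = 11461530/5493259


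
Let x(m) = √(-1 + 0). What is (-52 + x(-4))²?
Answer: (52 - I)² ≈ 2703.0 - 104.0*I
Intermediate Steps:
x(m) = I (x(m) = √(-1) = I)
(-52 + x(-4))² = (-52 + I)²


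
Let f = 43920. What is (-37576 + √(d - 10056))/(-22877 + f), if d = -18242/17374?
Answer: -3416/1913 + I*√15488671559/26114363 ≈ -1.7857 + 0.0047657*I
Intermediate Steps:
d = -1303/1241 (d = -18242*1/17374 = -1303/1241 ≈ -1.0500)
(-37576 + √(d - 10056))/(-22877 + f) = (-37576 + √(-1303/1241 - 10056))/(-22877 + 43920) = (-37576 + √(-12480799/1241))/21043 = (-37576 + I*√15488671559/1241)*(1/21043) = -3416/1913 + I*√15488671559/26114363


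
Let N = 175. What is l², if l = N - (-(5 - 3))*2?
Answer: 32041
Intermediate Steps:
l = 179 (l = 175 - (-(5 - 3))*2 = 175 - (-1*2)*2 = 175 - (-2)*2 = 175 - 1*(-4) = 175 + 4 = 179)
l² = 179² = 32041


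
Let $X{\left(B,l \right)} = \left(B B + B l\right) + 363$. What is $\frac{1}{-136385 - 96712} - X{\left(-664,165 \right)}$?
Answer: $- \frac{77318041804}{233097} \approx -3.317 \cdot 10^{5}$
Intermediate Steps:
$X{\left(B,l \right)} = 363 + B^{2} + B l$ ($X{\left(B,l \right)} = \left(B^{2} + B l\right) + 363 = 363 + B^{2} + B l$)
$\frac{1}{-136385 - 96712} - X{\left(-664,165 \right)} = \frac{1}{-136385 - 96712} - \left(363 + \left(-664\right)^{2} - 109560\right) = \frac{1}{-233097} - \left(363 + 440896 - 109560\right) = - \frac{1}{233097} - 331699 = - \frac{77318041804}{233097}$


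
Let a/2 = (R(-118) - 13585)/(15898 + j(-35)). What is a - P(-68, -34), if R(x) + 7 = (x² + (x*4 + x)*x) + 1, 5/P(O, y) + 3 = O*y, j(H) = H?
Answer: 322963639/36627667 ≈ 8.8175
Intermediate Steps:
P(O, y) = 5/(-3 + O*y)
R(x) = -6 + 6*x² (R(x) = -7 + ((x² + (x*4 + x)*x) + 1) = -7 + ((x² + (4*x + x)*x) + 1) = -7 + ((x² + (5*x)*x) + 1) = -7 + ((x² + 5*x²) + 1) = -7 + (6*x² + 1) = -7 + (1 + 6*x²) = -6 + 6*x²)
a = 139906/15863 (a = 2*(((-6 + 6*(-118)²) - 13585)/(15898 - 35)) = 2*(((-6 + 6*13924) - 13585)/15863) = 2*(((-6 + 83544) - 13585)*(1/15863)) = 2*((83538 - 13585)*(1/15863)) = 2*(69953*(1/15863)) = 2*(69953/15863) = 139906/15863 ≈ 8.8196)
a - P(-68, -34) = 139906/15863 - 5/(-3 - 68*(-34)) = 139906/15863 - 5/(-3 + 2312) = 139906/15863 - 5/2309 = 322963639/36627667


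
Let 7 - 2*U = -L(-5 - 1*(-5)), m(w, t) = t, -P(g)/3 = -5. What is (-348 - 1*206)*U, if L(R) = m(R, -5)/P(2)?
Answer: -5540/3 ≈ -1846.7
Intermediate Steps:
P(g) = 15 (P(g) = -3*(-5) = 15)
L(R) = -⅓ (L(R) = -5/15 = -5*1/15 = -⅓)
U = 10/3 (U = 7/2 - (-1)*(-1)/(2*3) = 7/2 - ½*⅓ = 7/2 - ⅙ = 10/3 ≈ 3.3333)
(-348 - 1*206)*U = (-348 - 1*206)*(10/3) = (-348 - 206)*(10/3) = -554*10/3 = -5540/3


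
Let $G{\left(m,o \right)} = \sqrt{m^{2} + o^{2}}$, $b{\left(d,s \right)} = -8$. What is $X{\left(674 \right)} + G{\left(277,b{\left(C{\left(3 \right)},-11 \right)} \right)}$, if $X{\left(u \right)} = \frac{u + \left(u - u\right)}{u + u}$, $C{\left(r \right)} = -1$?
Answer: $\frac{1}{2} + \sqrt{76793} \approx 277.62$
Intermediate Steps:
$X{\left(u \right)} = \frac{1}{2}$ ($X{\left(u \right)} = \frac{u + 0}{2 u} = u \frac{1}{2 u} = \frac{1}{2}$)
$X{\left(674 \right)} + G{\left(277,b{\left(C{\left(3 \right)},-11 \right)} \right)} = \frac{1}{2} + \sqrt{277^{2} + \left(-8\right)^{2}} = \frac{1}{2} + \sqrt{76729 + 64} = \frac{1}{2} + \sqrt{76793}$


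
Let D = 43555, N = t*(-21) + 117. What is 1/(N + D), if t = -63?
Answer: 1/44995 ≈ 2.2225e-5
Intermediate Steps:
N = 1440 (N = -63*(-21) + 117 = 1323 + 117 = 1440)
1/(N + D) = 1/(1440 + 43555) = 1/44995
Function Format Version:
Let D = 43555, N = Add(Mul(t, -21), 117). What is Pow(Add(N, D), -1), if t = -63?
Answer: Rational(1, 44995) ≈ 2.2225e-5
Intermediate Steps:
N = 1440 (N = Add(Mul(-63, -21), 117) = Add(1323, 117) = 1440)
Pow(Add(N, D), -1) = Pow(Add(1440, 43555), -1) = Pow(44995, -1) = Rational(1, 44995)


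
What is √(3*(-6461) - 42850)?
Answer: I*√62233 ≈ 249.47*I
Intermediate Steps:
√(3*(-6461) - 42850) = √(-19383 - 42850) = √(-62233) = I*√62233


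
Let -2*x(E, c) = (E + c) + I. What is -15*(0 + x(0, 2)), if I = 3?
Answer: 75/2 ≈ 37.500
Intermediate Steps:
x(E, c) = -3/2 - E/2 - c/2 (x(E, c) = -((E + c) + 3)/2 = -(3 + E + c)/2 = -3/2 - E/2 - c/2)
-15*(0 + x(0, 2)) = -15*(0 + (-3/2 - ½*0 - ½*2)) = -15*(0 + (-3/2 + 0 - 1)) = -15*(0 - 5/2) = -15*(-5/2) = 75/2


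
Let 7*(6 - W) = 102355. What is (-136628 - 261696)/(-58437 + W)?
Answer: 697067/127843 ≈ 5.4525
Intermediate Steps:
W = -102313/7 (W = 6 - ⅐*102355 = 6 - 102355/7 = -102313/7 ≈ -14616.)
(-136628 - 261696)/(-58437 + W) = (-136628 - 261696)/(-58437 - 102313/7) = -398324/(-511372/7) = -398324*(-7/511372) = 697067/127843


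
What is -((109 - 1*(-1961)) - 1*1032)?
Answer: -1038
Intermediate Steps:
-((109 - 1*(-1961)) - 1*1032) = -((109 + 1961) - 1032) = -(2070 - 1032) = -1*1038 = -1038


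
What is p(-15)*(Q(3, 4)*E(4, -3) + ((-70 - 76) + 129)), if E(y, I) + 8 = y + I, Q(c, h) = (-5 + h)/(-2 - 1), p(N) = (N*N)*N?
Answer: 65250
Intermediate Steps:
p(N) = N³ (p(N) = N²*N = N³)
Q(c, h) = 5/3 - h/3 (Q(c, h) = (-5 + h)/(-3) = (-5 + h)*(-⅓) = 5/3 - h/3)
E(y, I) = -8 + I + y (E(y, I) = -8 + (y + I) = -8 + (I + y) = -8 + I + y)
p(-15)*(Q(3, 4)*E(4, -3) + ((-70 - 76) + 129)) = (-15)³*((5/3 - ⅓*4)*(-8 - 3 + 4) + ((-70 - 76) + 129)) = -3375*((5/3 - 4/3)*(-7) + (-146 + 129)) = -3375*((⅓)*(-7) - 17) = -3375*(-7/3 - 17) = -3375*(-58/3) = 65250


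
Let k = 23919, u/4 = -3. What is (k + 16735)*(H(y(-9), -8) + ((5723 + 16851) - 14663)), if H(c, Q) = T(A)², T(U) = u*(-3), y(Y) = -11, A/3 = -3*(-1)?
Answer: 374301378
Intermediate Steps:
u = -12 (u = 4*(-3) = -12)
A = 9 (A = 3*(-3*(-1)) = 3*3 = 9)
T(U) = 36 (T(U) = -12*(-3) = 36)
H(c, Q) = 1296 (H(c, Q) = 36² = 1296)
(k + 16735)*(H(y(-9), -8) + ((5723 + 16851) - 14663)) = (23919 + 16735)*(1296 + ((5723 + 16851) - 14663)) = 40654*(1296 + (22574 - 14663)) = 40654*(1296 + 7911) = 40654*9207 = 374301378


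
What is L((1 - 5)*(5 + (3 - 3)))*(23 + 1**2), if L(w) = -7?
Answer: -168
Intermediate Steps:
L((1 - 5)*(5 + (3 - 3)))*(23 + 1**2) = -7*(23 + 1**2) = -7*(23 + 1) = -7*24 = -168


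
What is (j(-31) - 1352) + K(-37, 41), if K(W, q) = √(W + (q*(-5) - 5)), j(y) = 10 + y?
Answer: -1373 + I*√247 ≈ -1373.0 + 15.716*I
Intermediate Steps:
K(W, q) = √(-5 + W - 5*q) (K(W, q) = √(W + (-5*q - 5)) = √(W + (-5 - 5*q)) = √(-5 + W - 5*q))
(j(-31) - 1352) + K(-37, 41) = ((10 - 31) - 1352) + √(-5 - 37 - 5*41) = (-21 - 1352) + √(-5 - 37 - 205) = -1373 + √(-247) = -1373 + I*√247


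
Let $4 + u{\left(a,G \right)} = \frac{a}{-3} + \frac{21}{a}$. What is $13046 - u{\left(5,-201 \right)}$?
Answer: $\frac{195712}{15} \approx 13047.0$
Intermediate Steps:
$u{\left(a,G \right)} = -4 + \frac{21}{a} - \frac{a}{3}$ ($u{\left(a,G \right)} = -4 + \left(\frac{a}{-3} + \frac{21}{a}\right) = -4 + \left(a \left(- \frac{1}{3}\right) + \frac{21}{a}\right) = -4 - \left(- \frac{21}{a} + \frac{a}{3}\right) = -4 + \frac{21}{a} - \frac{a}{3}$)
$13046 - u{\left(5,-201 \right)} = 13046 - \left(-4 + \frac{21}{5} - \frac{5}{3}\right) = 13046 - - \frac{22}{15} = 13046 + \frac{22}{15} = \frac{195712}{15}$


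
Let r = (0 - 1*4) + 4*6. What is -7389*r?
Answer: -147780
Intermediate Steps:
r = 20 (r = (0 - 4) + 24 = -4 + 24 = 20)
-7389*r = -7389*20 = -147780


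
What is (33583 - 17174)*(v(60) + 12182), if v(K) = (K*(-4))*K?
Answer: -36395162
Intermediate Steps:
v(K) = -4*K² (v(K) = (-4*K)*K = -4*K²)
(33583 - 17174)*(v(60) + 12182) = (33583 - 17174)*(-4*60² + 12182) = 16409*(-4*3600 + 12182) = 16409*(-14400 + 12182) = 16409*(-2218) = -36395162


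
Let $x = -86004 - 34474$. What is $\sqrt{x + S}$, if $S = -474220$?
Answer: $i \sqrt{594698} \approx 771.17 i$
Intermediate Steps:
$x = -120478$
$\sqrt{x + S} = \sqrt{-120478 - 474220} = \sqrt{-594698} = i \sqrt{594698}$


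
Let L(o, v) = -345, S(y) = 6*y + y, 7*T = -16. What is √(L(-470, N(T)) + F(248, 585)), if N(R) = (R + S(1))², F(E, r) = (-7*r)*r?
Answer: 4*I*√149745 ≈ 1547.9*I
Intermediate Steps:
T = -16/7 (T = (⅐)*(-16) = -16/7 ≈ -2.2857)
S(y) = 7*y
F(E, r) = -7*r²
N(R) = (7 + R)² (N(R) = (R + 7*1)² = (R + 7)² = (7 + R)²)
√(L(-470, N(T)) + F(248, 585)) = √(-345 - 7*585²) = √(-345 - 7*342225) = √(-345 - 2395575) = √(-2395920) = 4*I*√149745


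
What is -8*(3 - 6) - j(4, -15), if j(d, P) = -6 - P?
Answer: 15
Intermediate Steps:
-8*(3 - 6) - j(4, -15) = -8*(3 - 6) - (-6 - 1*(-15)) = -8*(-3) - (-6 + 15) = 24 - 1*9 = 24 - 9 = 15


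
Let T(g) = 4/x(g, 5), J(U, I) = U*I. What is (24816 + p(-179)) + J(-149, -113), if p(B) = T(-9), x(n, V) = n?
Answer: 374873/9 ≈ 41653.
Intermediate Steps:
J(U, I) = I*U
T(g) = 4/g
p(B) = -4/9 (p(B) = 4/(-9) = 4*(-⅑) = -4/9)
(24816 + p(-179)) + J(-149, -113) = (24816 - 4/9) - 113*(-149) = 223340/9 + 16837 = 374873/9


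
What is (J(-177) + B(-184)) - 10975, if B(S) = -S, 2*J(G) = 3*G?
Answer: -22113/2 ≈ -11057.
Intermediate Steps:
J(G) = 3*G/2 (J(G) = (3*G)/2 = 3*G/2)
(J(-177) + B(-184)) - 10975 = ((3/2)*(-177) - 1*(-184)) - 10975 = (-531/2 + 184) - 10975 = -163/2 - 10975 = -22113/2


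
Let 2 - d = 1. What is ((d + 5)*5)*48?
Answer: 1440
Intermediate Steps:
d = 1 (d = 2 - 1*1 = 2 - 1 = 1)
((d + 5)*5)*48 = ((1 + 5)*5)*48 = (6*5)*48 = 30*48 = 1440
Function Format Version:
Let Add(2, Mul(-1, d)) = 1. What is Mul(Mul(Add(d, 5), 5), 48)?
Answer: 1440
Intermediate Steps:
d = 1 (d = Add(2, Mul(-1, 1)) = Add(2, -1) = 1)
Mul(Mul(Add(d, 5), 5), 48) = Mul(Mul(Add(1, 5), 5), 48) = Mul(Mul(6, 5), 48) = Mul(30, 48) = 1440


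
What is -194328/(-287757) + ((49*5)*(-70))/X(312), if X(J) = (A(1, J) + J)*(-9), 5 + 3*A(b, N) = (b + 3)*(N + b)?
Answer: 689742958/209391177 ≈ 3.2940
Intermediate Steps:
A(b, N) = -5/3 + (3 + b)*(N + b)/3 (A(b, N) = -5/3 + ((b + 3)*(N + b))/3 = -5/3 + ((3 + b)*(N + b))/3 = -5/3 + (3 + b)*(N + b)/3)
X(J) = 3 - 21*J (X(J) = ((-5/3 + J + 1 + (1/3)*1**2 + (1/3)*J*1) + J)*(-9) = ((-5/3 + J + 1 + (1/3)*1 + J/3) + J)*(-9) = ((-5/3 + J + 1 + 1/3 + J/3) + J)*(-9) = ((-1/3 + 4*J/3) + J)*(-9) = (-1/3 + 7*J/3)*(-9) = 3 - 21*J)
-194328/(-287757) + ((49*5)*(-70))/X(312) = -194328/(-287757) + ((49*5)*(-70))/(3 - 21*312) = -194328*(-1/287757) + (245*(-70))/(3 - 6552) = 21592/31973 - 17150/(-6549) = 21592/31973 - 17150*(-1/6549) = 21592/31973 + 17150/6549 = 689742958/209391177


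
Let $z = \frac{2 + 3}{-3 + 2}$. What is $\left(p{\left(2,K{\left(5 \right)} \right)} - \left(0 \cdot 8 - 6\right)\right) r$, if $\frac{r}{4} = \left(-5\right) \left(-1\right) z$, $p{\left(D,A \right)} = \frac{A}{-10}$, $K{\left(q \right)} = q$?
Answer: $-550$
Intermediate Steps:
$p{\left(D,A \right)} = - \frac{A}{10}$ ($p{\left(D,A \right)} = A \left(- \frac{1}{10}\right) = - \frac{A}{10}$)
$z = -5$ ($z = \frac{5}{-1} = 5 \left(-1\right) = -5$)
$r = -100$ ($r = 4 \left(-5\right) \left(-1\right) \left(-5\right) = 4 \cdot 5 \left(-5\right) = 4 \left(-25\right) = -100$)
$\left(p{\left(2,K{\left(5 \right)} \right)} - \left(0 \cdot 8 - 6\right)\right) r = \left(\left(- \frac{1}{10}\right) 5 - \left(0 \cdot 8 - 6\right)\right) \left(-100\right) = \left(- \frac{1}{2} - \left(0 - 6\right)\right) \left(-100\right) = \left(- \frac{1}{2} - -6\right) \left(-100\right) = \left(- \frac{1}{2} + 6\right) \left(-100\right) = \frac{11}{2} \left(-100\right) = -550$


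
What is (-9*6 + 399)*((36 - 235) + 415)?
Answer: 74520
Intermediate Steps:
(-9*6 + 399)*((36 - 235) + 415) = (-54 + 399)*(-199 + 415) = 345*216 = 74520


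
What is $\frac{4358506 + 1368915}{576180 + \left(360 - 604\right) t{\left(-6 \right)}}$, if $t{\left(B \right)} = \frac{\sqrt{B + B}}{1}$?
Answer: $\frac{39286017045}{3952191748} + \frac{49910383 i \sqrt{3}}{5928287622} \approx 9.9403 + 0.014582 i$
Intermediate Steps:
$t{\left(B \right)} = \sqrt{2} \sqrt{B}$ ($t{\left(B \right)} = \sqrt{2 B} 1 = \sqrt{2} \sqrt{B} 1 = \sqrt{2} \sqrt{B}$)
$\frac{4358506 + 1368915}{576180 + \left(360 - 604\right) t{\left(-6 \right)}} = \frac{4358506 + 1368915}{576180 + \left(360 - 604\right) \sqrt{2} \sqrt{-6}} = \frac{5727421}{576180 - 244 \sqrt{2} i \sqrt{6}} = \frac{5727421}{576180 - 244 \cdot 2 i \sqrt{3}} = \frac{5727421}{576180 - 488 i \sqrt{3}}$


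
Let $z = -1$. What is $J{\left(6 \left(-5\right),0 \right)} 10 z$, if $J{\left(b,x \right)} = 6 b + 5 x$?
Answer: $1800$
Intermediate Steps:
$J{\left(b,x \right)} = 5 x + 6 b$
$J{\left(6 \left(-5\right),0 \right)} 10 z = \left(5 \cdot 0 + 6 \cdot 6 \left(-5\right)\right) 10 \left(-1\right) = \left(0 + 6 \left(-30\right)\right) 10 \left(-1\right) = \left(0 - 180\right) 10 \left(-1\right) = \left(-180\right) 10 \left(-1\right) = \left(-1800\right) \left(-1\right) = 1800$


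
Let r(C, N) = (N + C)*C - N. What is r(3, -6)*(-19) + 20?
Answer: 77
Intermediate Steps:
r(C, N) = -N + C*(C + N) (r(C, N) = (C + N)*C - N = C*(C + N) - N = -N + C*(C + N))
r(3, -6)*(-19) + 20 = (3² - 1*(-6) + 3*(-6))*(-19) + 20 = (9 + 6 - 18)*(-19) + 20 = -3*(-19) + 20 = 57 + 20 = 77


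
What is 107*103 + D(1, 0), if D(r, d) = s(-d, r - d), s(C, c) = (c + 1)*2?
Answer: 11025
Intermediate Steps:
s(C, c) = 2 + 2*c (s(C, c) = (1 + c)*2 = 2 + 2*c)
D(r, d) = 2 - 2*d + 2*r (D(r, d) = 2 + 2*(r - d) = 2 + (-2*d + 2*r) = 2 - 2*d + 2*r)
107*103 + D(1, 0) = 107*103 + (2 - 2*0 + 2*1) = 11021 + (2 + 0 + 2) = 11021 + 4 = 11025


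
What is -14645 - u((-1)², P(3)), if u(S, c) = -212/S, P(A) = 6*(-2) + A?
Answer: -14433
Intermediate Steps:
P(A) = -12 + A
-14645 - u((-1)², P(3)) = -14645 - (-212)/((-1)²) = -14645 - (-212)/1 = -14645 - (-212) = -14645 - 1*(-212) = -14645 + 212 = -14433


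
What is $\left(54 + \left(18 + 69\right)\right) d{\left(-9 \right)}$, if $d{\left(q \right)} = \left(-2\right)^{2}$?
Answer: $564$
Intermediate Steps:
$d{\left(q \right)} = 4$
$\left(54 + \left(18 + 69\right)\right) d{\left(-9 \right)} = \left(54 + \left(18 + 69\right)\right) 4 = \left(54 + 87\right) 4 = 141 \cdot 4 = 564$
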